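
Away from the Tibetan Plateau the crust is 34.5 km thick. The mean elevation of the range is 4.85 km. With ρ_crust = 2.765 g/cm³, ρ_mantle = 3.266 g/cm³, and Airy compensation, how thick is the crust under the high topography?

66.1 km

Root depth r = h ρ_c / (ρ_m − ρ_c) = 4.85 km × 2.765 / 0.501 = 26.77 km.
Total thickness = T + h + r = 34.5 km + 4.85 km + 26.77 km = 66.1 km.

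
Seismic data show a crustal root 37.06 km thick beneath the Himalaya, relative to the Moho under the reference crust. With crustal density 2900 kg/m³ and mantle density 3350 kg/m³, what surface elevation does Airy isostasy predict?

5.75 km

Equating mass per unit area of the two columns: ρ_c h = (ρ_m − ρ_c) r.
h = r (ρ_m − ρ_c) / ρ_c = 37.06 km × (3350 − 2900) / 2900 = 5.75 km.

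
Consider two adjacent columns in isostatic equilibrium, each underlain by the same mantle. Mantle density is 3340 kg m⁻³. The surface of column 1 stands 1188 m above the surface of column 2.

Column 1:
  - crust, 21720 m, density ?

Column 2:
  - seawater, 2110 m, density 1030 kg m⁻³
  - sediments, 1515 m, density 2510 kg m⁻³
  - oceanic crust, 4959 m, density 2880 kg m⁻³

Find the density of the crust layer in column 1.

2770 kg m⁻³

Take the compensation level at the base of the deeper column (depth z_c below the surface of column 1) and equate Σ ρ_i t_i down to z_c; mantle fills any gap and the z_c terms cancel.
Column 1: 21720×ρ + (z_c − 21720)×3340
Column 2: 1188×0 + 2110×1030 + 1515×2510 + 4959×2880 + (z_c − 1188 − 8584)×3340
The z_c×3340 term appears on both sides and cancels. Collect the known terms of each column as K = Σ(ρt)_known − 3340 × (depth of known layers): K_1 = 0 − 3340×21720 = −72544800; K_2 = 20257870 − 3340×(1188 + 8584) = −12380610.
Balance: K_1 + 21720×ρ = K_2, so ρ = (K_2 − K_1)/21720 = 60164200/21720 = 2770 kg m⁻³.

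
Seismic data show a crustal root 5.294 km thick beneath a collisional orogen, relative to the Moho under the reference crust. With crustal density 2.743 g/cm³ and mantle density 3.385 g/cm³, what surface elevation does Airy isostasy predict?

1.24 km

Balancing pressure at the compensation depth: ρ_c h = (ρ_m − ρ_c) r.
h = r (ρ_m − ρ_c) / ρ_c = 5.294 km × (3.385 − 2.743) / 2.743 = 1.24 km.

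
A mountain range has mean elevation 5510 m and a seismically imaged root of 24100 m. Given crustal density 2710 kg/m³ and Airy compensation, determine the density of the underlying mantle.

Airy balance: ρ_c h = (ρ_m − ρ_c) r → ρ_m = ρ_c (1 + h/r).
ρ_m = 2710 × (1 + 5510 m/24100 m) = 3330 kg/m³.

3330 kg/m³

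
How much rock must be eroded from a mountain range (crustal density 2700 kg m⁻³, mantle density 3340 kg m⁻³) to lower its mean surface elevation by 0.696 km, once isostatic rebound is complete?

3.63 km

Net drop Δ = e − u = e − e ρ_c/ρ_m = e (ρ_m − ρ_c)/ρ_m.
e = Δ ρ_m/(ρ_m − ρ_c) = 0.696 km × 3340/640 = 3.63 km.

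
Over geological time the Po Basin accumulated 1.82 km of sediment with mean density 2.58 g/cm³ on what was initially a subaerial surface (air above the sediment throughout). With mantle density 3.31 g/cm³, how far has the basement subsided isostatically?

Subaerial load: s = t ρ_sed / ρ_m = 1.82 km × 2.58/3.31 = 1.42 km.

1.42 km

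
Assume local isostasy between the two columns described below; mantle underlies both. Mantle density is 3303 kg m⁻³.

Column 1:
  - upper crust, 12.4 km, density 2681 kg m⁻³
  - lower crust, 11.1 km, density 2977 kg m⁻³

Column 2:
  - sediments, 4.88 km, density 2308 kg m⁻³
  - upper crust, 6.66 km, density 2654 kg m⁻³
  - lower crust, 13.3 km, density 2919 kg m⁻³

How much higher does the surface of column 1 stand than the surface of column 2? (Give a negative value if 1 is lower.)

−0.894 km

For any compensation level in the mantle, the mantle terms cancel and isostasy reduces to e = (Σt_1 − Σt_2) − (Σ(ρt)_1 − Σ(ρt)_2) / ρ_m.
Σt_1 = 23.5 km; Σt_2 = 24.84 km; Σ(ρt)_1 = 66289.1; Σ(ρt)_2 = 67761.38 (in km·kg m⁻³).
e = (23.5 − 24.84) − (66289.1 − 67761.38) / 3303 = −0.894 km.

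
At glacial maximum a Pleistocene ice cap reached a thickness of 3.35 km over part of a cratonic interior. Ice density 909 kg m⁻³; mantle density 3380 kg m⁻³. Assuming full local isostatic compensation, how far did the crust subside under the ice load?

0.901 km

Equating mass per unit area of the two columns: the ice load ρ_ice t is balanced by mantle displaced below, ρ_m s.
s = t ρ_ice / ρ_m = 3.35 km × 909/3380 = 0.901 km.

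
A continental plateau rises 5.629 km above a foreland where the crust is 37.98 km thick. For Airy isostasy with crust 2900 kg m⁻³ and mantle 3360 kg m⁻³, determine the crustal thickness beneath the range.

79.1 km

Root depth r = h ρ_c / (ρ_m − ρ_c) = 5.629 km × 2900 / 460 = 35.49 km.
Total thickness = T + h + r = 37.98 km + 5.629 km + 35.49 km = 79.1 km.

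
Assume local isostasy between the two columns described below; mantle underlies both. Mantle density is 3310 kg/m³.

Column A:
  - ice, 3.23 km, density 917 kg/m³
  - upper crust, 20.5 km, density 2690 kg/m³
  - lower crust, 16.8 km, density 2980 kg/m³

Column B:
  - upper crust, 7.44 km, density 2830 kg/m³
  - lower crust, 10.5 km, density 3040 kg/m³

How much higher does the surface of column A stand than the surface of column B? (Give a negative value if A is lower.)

For any compensation level in the mantle, the mantle terms cancel and isostasy reduces to e = (Σt_A − Σt_B) − (Σ(ρt)_A − Σ(ρt)_B) / ρ_m.
Σt_A = 40.53 km; Σt_B = 17.94 km; Σ(ρt)_A = 108170.91; Σ(ρt)_B = 52975.2 (in km·kg/m³).
e = (40.53 − 17.94) − (108170.91 − 52975.2) / 3310 = 5.91 km.

5.91 km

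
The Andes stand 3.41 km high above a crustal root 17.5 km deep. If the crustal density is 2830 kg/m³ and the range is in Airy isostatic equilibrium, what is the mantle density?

Airy balance: ρ_c h = (ρ_m − ρ_c) r → ρ_m = ρ_c (1 + h/r).
ρ_m = 2830 × (1 + 3.41 km/17.5 km) = 3380 kg/m³.

3380 kg/m³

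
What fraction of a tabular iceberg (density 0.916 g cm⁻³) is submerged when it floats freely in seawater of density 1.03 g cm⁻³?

88.9%

Submerged fraction = ρ_obj/ρ_fluid = 0.916/1.03 = 88.9%.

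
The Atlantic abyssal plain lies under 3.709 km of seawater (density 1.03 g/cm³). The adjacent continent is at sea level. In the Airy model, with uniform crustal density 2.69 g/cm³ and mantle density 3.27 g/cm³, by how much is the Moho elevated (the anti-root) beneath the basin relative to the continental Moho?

10.6 km

By Archimedes' principle applied to the lithosphere: replacing crust with seawater at the top is compensated by replacing crust with mantle at the base: d (ρ_c − ρ_w) = a (ρ_m − ρ_c).
a = d (ρ_c − ρ_w)/(ρ_m − ρ_c) = 3.709 km × 1.66/0.58 = 10.6 km.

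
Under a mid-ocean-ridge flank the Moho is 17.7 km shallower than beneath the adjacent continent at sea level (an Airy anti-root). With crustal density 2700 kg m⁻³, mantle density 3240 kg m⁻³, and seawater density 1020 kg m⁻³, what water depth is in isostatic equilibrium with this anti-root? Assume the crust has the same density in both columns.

5.69 km

Replacing a thickness d of crust by seawater at the top must be balanced by replacing crust with mantle at the base: d (ρ_c − ρ_w) = a (ρ_m − ρ_c).
d = a (ρ_m − ρ_c)/(ρ_c − ρ_w) = 17.7 km × 540/1680 = 5.69 km.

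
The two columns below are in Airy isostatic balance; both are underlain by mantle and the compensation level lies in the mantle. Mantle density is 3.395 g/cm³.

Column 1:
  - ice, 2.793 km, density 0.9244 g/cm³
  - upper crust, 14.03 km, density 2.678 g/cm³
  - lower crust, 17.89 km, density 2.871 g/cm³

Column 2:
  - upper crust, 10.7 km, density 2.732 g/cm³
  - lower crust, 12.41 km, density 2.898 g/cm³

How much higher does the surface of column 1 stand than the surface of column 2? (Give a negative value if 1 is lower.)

3.85 km

For any compensation level in the mantle, the mantle terms cancel and isostasy reduces to e = (Σt_1 − Σt_2) − (Σ(ρt)_1 − Σ(ρt)_2) / ρ_m.
Σt_1 = 34.713 km; Σt_2 = 23.11 km; Σ(ρt)_1 = 91.5163792; Σ(ρt)_2 = 65.19658 (in km·g/cm³).
e = (34.713 − 23.11) − (91.5163792 − 65.19658) / 3.395 = 3.85 km.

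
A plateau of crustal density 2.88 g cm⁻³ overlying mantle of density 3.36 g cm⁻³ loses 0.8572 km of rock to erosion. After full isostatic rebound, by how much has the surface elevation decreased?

Rebound u = e ρ_c/ρ_m = 0.8572 km × 2.88/3.36 = 0.7347 km.
Net surface drop = e − u = 0.8572 km − 0.7347 km = e (ρ_m − ρ_c)/ρ_m = 0.122 km.

0.122 km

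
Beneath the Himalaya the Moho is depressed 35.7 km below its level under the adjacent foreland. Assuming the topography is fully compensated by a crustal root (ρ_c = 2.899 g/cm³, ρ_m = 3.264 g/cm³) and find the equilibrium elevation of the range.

4.49 km

For local isostatic compensation: ρ_c h = (ρ_m − ρ_c) r.
h = r (ρ_m − ρ_c) / ρ_c = 35.7 km × (3.264 − 2.899) / 2.899 = 4.49 km.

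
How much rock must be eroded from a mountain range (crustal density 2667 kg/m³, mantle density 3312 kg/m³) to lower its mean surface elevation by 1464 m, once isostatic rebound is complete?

7520 m

Net drop Δ = e − u = e − e ρ_c/ρ_m = e (ρ_m − ρ_c)/ρ_m.
e = Δ ρ_m/(ρ_m − ρ_c) = 1464 m × 3312/645 = 7520 m.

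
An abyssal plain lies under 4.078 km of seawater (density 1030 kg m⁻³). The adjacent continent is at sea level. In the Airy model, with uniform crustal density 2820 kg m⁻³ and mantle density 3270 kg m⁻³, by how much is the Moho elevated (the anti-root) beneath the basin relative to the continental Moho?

16.2 km

In Airy isostatic equilibrium: replacing crust with seawater at the top is compensated by replacing crust with mantle at the base: d (ρ_c − ρ_w) = a (ρ_m − ρ_c).
a = d (ρ_c − ρ_w)/(ρ_m − ρ_c) = 4.078 km × 1790/450 = 16.2 km.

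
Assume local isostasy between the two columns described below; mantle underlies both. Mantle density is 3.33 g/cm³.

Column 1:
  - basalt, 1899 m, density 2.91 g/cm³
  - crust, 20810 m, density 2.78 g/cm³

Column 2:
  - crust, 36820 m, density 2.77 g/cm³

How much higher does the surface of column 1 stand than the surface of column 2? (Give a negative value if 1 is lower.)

−2520 m

For any compensation level in the mantle, the mantle terms cancel and isostasy reduces to e = (Σt_1 − Σt_2) − (Σ(ρt)_1 − Σ(ρt)_2) / ρ_m.
Σt_1 = 22709 m; Σt_2 = 36820 m; Σ(ρt)_1 = 63377.89; Σ(ρt)_2 = 101991.4 (in m·g/cm³).
e = (22709 − 36820) − (63377.89 − 101991.4) / 3.33 = −2520 m.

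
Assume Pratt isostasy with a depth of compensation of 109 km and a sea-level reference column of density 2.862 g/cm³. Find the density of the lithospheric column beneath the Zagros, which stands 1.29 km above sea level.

Pratt balance: ρ_ref D = ρ (D + h).
ρ = ρ_ref D/(D + h) = 2.862 × 109 km/(109 km + 1.29 km) = 2.83 g/cm³.

2.83 g/cm³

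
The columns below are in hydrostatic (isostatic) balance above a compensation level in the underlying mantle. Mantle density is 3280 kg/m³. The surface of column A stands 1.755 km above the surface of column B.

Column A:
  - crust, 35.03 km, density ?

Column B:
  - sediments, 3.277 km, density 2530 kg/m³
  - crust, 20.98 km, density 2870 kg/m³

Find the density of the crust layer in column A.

Take the compensation level at the base of the deeper column (depth z_c below the surface of column A) and equate Σ ρ_i t_i down to z_c; mantle fills any gap and the z_c terms cancel.
Column A: 35.03×ρ + (z_c − 35.03)×3280
Column B: 1.755×0 + 3.277×2530 + 20.98×2870 + (z_c − 1.755 − 24.257)×3280
The z_c×3280 term appears on both sides and cancels. Collect the known terms of each column as K = Σ(ρt)_known − 3280 × (depth of known layers): K_A = 0 − 3280×35.03 = −114898.4; K_B = 68503.41 − 3280×(1.755 + 24.257) = −16815.95.
Balance: K_A + 35.03×ρ = K_B, so ρ = (K_B − K_A)/35.03 = 98082.4/35.03 = 2800 kg/m³.

2800 kg/m³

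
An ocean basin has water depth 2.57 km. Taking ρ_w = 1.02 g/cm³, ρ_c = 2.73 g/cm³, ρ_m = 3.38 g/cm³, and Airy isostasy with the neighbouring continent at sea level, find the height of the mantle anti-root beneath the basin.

For local isostatic compensation: replacing crust with seawater at the top is compensated by replacing crust with mantle at the base: d (ρ_c − ρ_w) = a (ρ_m − ρ_c).
a = d (ρ_c − ρ_w)/(ρ_m − ρ_c) = 2.57 km × 1.71/0.65 = 6.76 km.

6.76 km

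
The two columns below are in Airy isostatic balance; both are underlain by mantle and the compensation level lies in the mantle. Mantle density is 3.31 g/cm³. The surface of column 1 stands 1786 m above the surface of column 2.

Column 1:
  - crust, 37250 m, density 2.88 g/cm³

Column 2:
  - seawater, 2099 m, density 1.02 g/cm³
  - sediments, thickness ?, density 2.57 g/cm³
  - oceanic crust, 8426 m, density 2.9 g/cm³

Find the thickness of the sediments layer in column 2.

2490 m

Take the compensation level at the base of the deeper column (depth z_c below the surface of column 1) and equate Σ ρ_i t_i down to z_c; mantle fills any gap and the z_c terms cancel.
Column 1: 37250×2.88 + (z_c − 37250)×3.31
Column 2: 1786×0 + 2099×1.02 + x×2.57 + 8426×2.9 + (z_c − 1786 − 10525 − x)×3.31
The z_c×3.31 term appears on both sides and cancels. Collect the known terms of each column as K = Σ(ρt)_known − 3.31 × (depth of known layers): K_1 = 107280 − 3.31×37250 = −16017.5; K_2 = 26576.38 − 3.31×(1786 + 10525) = −14173.03.
Balance: K_1 = K_2 − x×(3.31 − 2.57), so x = (K_2 − K_1)/(3.31 − 2.57) = 1844.47/0.74 = 2490 m.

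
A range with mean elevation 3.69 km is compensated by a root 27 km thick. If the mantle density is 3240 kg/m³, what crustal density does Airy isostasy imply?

2850 kg/m³

ρ_c h = (ρ_m − ρ_c) r → ρ_c (h + r) = ρ_m r → ρ_c = ρ_m r / (h + r).
ρ_c = 3240 × 27 km / (3.69 km + 27 km) = 2850 kg/m³.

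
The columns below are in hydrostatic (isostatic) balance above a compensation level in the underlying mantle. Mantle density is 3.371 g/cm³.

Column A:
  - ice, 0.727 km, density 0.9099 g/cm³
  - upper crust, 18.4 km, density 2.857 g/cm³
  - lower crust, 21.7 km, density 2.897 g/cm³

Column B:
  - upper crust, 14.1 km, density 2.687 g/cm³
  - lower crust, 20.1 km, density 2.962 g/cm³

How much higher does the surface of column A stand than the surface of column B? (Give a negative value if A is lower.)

1.09 km

For any compensation level in the mantle, the mantle terms cancel and isostasy reduces to e = (Σt_A − Σt_B) − (Σ(ρt)_A − Σ(ρt)_B) / ρ_m.
Σt_A = 40.827 km; Σt_B = 34.2 km; Σ(ρt)_A = 116.095197; Σ(ρt)_B = 97.4229 (in km·g/cm³).
e = (40.827 − 34.2) − (116.095197 − 97.4229) / 3.371 = 1.09 km.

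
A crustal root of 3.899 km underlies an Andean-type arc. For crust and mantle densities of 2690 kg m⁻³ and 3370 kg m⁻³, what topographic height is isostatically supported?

0.986 km

In Airy isostatic equilibrium: ρ_c h = (ρ_m − ρ_c) r.
h = r (ρ_m − ρ_c) / ρ_c = 3.899 km × (3370 − 2690) / 2690 = 0.986 km.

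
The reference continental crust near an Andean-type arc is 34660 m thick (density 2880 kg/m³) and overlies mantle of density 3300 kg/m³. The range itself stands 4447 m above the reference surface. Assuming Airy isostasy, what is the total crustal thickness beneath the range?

69600 m

Root depth r = h ρ_c / (ρ_m − ρ_c) = 4447 m × 2880 / 420 = 30490 m.
Total thickness = T + h + r = 34660 m + 4447 m + 30490 m = 69600 m.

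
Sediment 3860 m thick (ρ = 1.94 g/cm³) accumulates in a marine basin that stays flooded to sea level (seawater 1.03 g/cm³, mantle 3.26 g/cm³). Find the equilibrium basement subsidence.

Submarine loading: the sediment displaces seawater, and the subsidence is in turn flooded, so s (ρ_m − ρ_w) = t (ρ_sed − ρ_w).
s = 3860 m × (1.94 − 1.03) / (3.26 − 1.03) = 1580 m.

1580 m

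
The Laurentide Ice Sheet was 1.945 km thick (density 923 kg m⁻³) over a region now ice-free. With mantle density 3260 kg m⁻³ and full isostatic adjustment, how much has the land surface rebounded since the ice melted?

Removing the load lets mantle flow back in; uplift u satisfies ρ_ice t = ρ_m u.
u = t ρ_ice/ρ_m = 1.945 km × 923/3260 = 0.551 km.

0.551 km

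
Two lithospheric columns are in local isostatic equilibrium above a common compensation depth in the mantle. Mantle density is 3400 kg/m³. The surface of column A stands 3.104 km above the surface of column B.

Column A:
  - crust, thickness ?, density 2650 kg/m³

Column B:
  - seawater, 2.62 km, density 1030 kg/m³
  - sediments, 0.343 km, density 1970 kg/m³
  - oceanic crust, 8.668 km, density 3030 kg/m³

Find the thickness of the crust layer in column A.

27.3 km

Take the compensation level at the base of the deeper column (depth z_c below the surface of column A) and equate Σ ρ_i t_i down to z_c; mantle fills any gap and the z_c terms cancel.
Column A: x×2650 + (z_c − 0 − x)×3400
Column B: 3.104×0 + 2.62×1030 + 0.343×1970 + 8.668×3030 + (z_c − 3.104 − 11.631)×3400
The z_c×3400 term appears on both sides and cancels. Collect the known terms of each column as K = Σ(ρt)_known − 3400 × (depth of known layers): K_A = 0 − 3400×0 = 0; K_B = 29638.35 − 3400×(3.104 + 11.631) = −20460.65.
Balance: K_A − x×(3400 − 2650) = K_B, so x = (K_A − K_B)/(3400 − 2650) = 20460.7/750 = 27.3 km.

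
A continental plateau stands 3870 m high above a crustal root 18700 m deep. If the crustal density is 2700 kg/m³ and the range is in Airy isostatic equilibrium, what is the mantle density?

3260 kg/m³

Airy balance: ρ_c h = (ρ_m − ρ_c) r → ρ_m = ρ_c (1 + h/r).
ρ_m = 2700 × (1 + 3870 m/18700 m) = 3260 kg/m³.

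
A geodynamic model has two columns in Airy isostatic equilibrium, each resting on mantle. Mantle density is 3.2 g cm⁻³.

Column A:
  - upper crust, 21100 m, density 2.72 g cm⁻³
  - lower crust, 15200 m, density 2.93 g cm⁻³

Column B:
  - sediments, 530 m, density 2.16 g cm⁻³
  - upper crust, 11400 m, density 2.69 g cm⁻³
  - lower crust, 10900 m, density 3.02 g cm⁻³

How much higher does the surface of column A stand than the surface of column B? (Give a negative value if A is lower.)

1850 m

For any compensation level in the mantle, the mantle terms cancel and isostasy reduces to e = (Σt_A − Σt_B) − (Σ(ρt)_A − Σ(ρt)_B) / ρ_m.
Σt_A = 36300 m; Σt_B = 22830 m; Σ(ρt)_A = 101928; Σ(ρt)_B = 64728.8 (in m·g cm⁻³).
e = (36300 − 22830) − (101928 − 64728.8) / 3.2 = 1850 m.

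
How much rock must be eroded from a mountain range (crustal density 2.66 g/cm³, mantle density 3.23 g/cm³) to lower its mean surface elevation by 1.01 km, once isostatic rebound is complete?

Net drop Δ = e − u = e − e ρ_c/ρ_m = e (ρ_m − ρ_c)/ρ_m.
e = Δ ρ_m/(ρ_m − ρ_c) = 1.01 km × 3.23/0.57 = 5.72 km.

5.72 km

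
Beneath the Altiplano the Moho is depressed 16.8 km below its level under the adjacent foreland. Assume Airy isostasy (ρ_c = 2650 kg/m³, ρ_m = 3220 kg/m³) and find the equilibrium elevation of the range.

In Airy isostatic equilibrium: ρ_c h = (ρ_m − ρ_c) r.
h = r (ρ_m − ρ_c) / ρ_c = 16.8 km × (3220 − 2650) / 2650 = 3.61 km.

3.61 km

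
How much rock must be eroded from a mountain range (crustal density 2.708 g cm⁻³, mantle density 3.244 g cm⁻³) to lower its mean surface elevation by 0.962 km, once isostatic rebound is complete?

5.82 km

Net drop Δ = e − u = e − e ρ_c/ρ_m = e (ρ_m − ρ_c)/ρ_m.
e = Δ ρ_m/(ρ_m − ρ_c) = 0.962 km × 3.244/0.536 = 5.82 km.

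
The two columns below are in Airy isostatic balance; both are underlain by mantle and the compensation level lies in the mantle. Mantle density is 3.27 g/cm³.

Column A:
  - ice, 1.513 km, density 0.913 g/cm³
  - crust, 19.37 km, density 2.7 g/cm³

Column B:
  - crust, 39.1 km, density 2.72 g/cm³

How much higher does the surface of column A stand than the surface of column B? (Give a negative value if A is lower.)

For any compensation level in the mantle, the mantle terms cancel and isostasy reduces to e = (Σt_A − Σt_B) − (Σ(ρt)_A − Σ(ρt)_B) / ρ_m.
Σt_A = 20.883 km; Σt_B = 39.1 km; Σ(ρt)_A = 53.680369; Σ(ρt)_B = 106.352 (in km·g/cm³).
e = (20.883 − 39.1) − (53.680369 − 106.352) / 3.27 = −2.11 km.

−2.11 km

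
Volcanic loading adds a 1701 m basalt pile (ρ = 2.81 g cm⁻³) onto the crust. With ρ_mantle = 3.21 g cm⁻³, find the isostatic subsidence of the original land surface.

Subaerial loading: s = t ρ_load / ρ_m.
s = 1701 m × 2.81/3.21 = 1490 m.

1490 m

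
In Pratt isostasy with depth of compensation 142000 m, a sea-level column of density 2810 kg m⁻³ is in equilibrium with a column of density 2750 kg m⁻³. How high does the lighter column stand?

ρ_ref D = ρ (D + h) → h = D (ρ_ref − ρ)/ρ.
h = 142000 m × (2810 − 2750)/2750 = 3100 m.

3100 m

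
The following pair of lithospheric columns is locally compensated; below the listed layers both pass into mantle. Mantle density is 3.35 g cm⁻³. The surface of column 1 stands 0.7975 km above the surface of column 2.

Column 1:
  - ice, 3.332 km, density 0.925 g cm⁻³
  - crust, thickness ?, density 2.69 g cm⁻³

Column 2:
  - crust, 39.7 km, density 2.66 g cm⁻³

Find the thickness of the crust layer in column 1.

33.3 km

Take the compensation level at the base of the deeper column (depth z_c below the surface of column 1) and equate Σ ρ_i t_i down to z_c; mantle fills any gap and the z_c terms cancel.
Column 1: 3.332×0.925 + x×2.69 + (z_c − 3.332 − x)×3.35
Column 2: 0.7975×0 + 39.7×2.66 + (z_c − 0.7975 − 39.7)×3.35
The z_c×3.35 term appears on both sides and cancels. Collect the known terms of each column as K = Σ(ρt)_known − 3.35 × (depth of known layers): K_1 = 3.0821 − 3.35×3.332 = −8.0801; K_2 = 105.602 − 3.35×(0.7975 + 39.7) = −30.064625.
Balance: K_1 − x×(3.35 − 2.69) = K_2, so x = (K_1 − K_2)/(3.35 − 2.69) = 21.9845/0.66 = 33.3 km.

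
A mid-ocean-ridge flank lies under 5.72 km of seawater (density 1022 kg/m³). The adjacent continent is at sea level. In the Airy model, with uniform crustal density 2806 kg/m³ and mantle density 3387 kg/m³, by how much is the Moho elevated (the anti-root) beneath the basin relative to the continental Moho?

17.6 km

Balancing pressure at the compensation depth: replacing crust with seawater at the top is compensated by replacing crust with mantle at the base: d (ρ_c − ρ_w) = a (ρ_m − ρ_c).
a = d (ρ_c − ρ_w)/(ρ_m − ρ_c) = 5.72 km × 1784/581 = 17.6 km.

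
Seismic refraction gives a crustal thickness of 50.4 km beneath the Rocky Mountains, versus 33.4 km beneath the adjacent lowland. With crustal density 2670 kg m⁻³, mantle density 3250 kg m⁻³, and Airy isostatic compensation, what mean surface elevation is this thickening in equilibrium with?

3.03 km

Excess crust Δ = 50.4 km − 33.4 km = 17 km, split between elevation h and root r with h + r = Δ.
Airy balance ρ_c h = (ρ_m − ρ_c) r gives r = h ρ_c/(ρ_m − ρ_c), so h (1 + ρ_c/(ρ_m − ρ_c)) = Δ, i.e. h = Δ (ρ_m − ρ_c)/ρ_m.
h = 17 km × 580/3250 = 3.03 km.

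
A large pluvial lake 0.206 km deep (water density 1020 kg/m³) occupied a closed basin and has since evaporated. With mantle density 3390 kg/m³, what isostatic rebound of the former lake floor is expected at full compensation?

0.062 km

u = d ρ_w/ρ_m = 0.206 km × 1020/3390 = 0.062 km.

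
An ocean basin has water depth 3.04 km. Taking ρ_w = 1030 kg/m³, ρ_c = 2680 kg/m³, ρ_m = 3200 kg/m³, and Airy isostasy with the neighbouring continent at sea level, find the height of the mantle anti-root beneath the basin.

By Archimedes' principle applied to the lithosphere: replacing crust with seawater at the top is compensated by replacing crust with mantle at the base: d (ρ_c − ρ_w) = a (ρ_m − ρ_c).
a = d (ρ_c − ρ_w)/(ρ_m − ρ_c) = 3.04 km × 1650/520 = 9.65 km.

9.65 km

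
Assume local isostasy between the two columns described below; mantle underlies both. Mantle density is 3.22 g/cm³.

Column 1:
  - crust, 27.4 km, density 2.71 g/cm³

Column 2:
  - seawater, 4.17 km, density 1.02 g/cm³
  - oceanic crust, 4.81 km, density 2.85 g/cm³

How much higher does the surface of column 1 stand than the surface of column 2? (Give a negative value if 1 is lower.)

0.938 km

For any compensation level in the mantle, the mantle terms cancel and isostasy reduces to e = (Σt_1 − Σt_2) − (Σ(ρt)_1 − Σ(ρt)_2) / ρ_m.
Σt_1 = 27.4 km; Σt_2 = 8.98 km; Σ(ρt)_1 = 74.254; Σ(ρt)_2 = 17.9619 (in km·g/cm³).
e = (27.4 − 8.98) − (74.254 − 17.9619) / 3.22 = 0.938 km.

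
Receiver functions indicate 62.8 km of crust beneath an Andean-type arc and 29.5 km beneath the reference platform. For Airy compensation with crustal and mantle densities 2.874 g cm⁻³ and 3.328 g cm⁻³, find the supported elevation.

4.54 km

Excess crust Δ = 62.8 km − 29.5 km = 33.3 km, split between elevation h and root r with h + r = Δ.
Airy balance ρ_c h = (ρ_m − ρ_c) r gives r = h ρ_c/(ρ_m − ρ_c), so h (1 + ρ_c/(ρ_m − ρ_c)) = Δ, i.e. h = Δ (ρ_m − ρ_c)/ρ_m.
h = 33.3 km × 0.454/3.328 = 4.54 km.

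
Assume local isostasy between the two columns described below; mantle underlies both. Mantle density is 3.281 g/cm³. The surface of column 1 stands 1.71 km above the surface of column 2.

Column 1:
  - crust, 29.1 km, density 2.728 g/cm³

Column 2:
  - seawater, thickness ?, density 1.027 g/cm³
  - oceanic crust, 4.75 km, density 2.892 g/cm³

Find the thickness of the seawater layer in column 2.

3.83 km

Take the compensation level at the base of the deeper column (depth z_c below the surface of column 1) and equate Σ ρ_i t_i down to z_c; mantle fills any gap and the z_c terms cancel.
Column 1: 29.1×2.728 + (z_c − 29.1)×3.281
Column 2: 1.71×0 + x×1.027 + 4.75×2.892 + (z_c − 1.71 − 4.75 − x)×3.281
The z_c×3.281 term appears on both sides and cancels. Collect the known terms of each column as K = Σ(ρt)_known − 3.281 × (depth of known layers): K_1 = 79.3848 − 3.281×29.1 = −16.0923; K_2 = 13.737 − 3.281×(1.71 + 4.75) = −7.45826.
Balance: K_1 = K_2 − x×(3.281 − 1.027), so x = (K_2 − K_1)/(3.281 − 1.027) = 8.63404/2.254 = 3.83 km.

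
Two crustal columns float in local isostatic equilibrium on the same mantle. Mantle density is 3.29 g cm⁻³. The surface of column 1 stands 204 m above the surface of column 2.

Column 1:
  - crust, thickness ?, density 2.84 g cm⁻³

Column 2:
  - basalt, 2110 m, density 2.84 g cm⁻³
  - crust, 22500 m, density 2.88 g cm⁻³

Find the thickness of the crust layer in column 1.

Take the compensation level at the base of the deeper column (depth z_c below the surface of column 1) and equate Σ ρ_i t_i down to z_c; mantle fills any gap and the z_c terms cancel.
Column 1: x×2.84 + (z_c − 0 − x)×3.29
Column 2: 204×0 + 2110×2.84 + 22500×2.88 + (z_c − 204 − 24610)×3.29
The z_c×3.29 term appears on both sides and cancels. Collect the known terms of each column as K = Σ(ρt)_known − 3.29 × (depth of known layers): K_1 = 0 − 3.29×0 = 0; K_2 = 70792.4 − 3.29×(204 + 24610) = −10845.66.
Balance: K_1 − x×(3.29 − 2.84) = K_2, so x = (K_1 − K_2)/(3.29 − 2.84) = 10845.7/0.45 = 24100 m.

24100 m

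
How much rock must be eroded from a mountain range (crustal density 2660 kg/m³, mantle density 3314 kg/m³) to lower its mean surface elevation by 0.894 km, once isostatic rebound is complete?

4.53 km

Net drop Δ = e − u = e − e ρ_c/ρ_m = e (ρ_m − ρ_c)/ρ_m.
e = Δ ρ_m/(ρ_m − ρ_c) = 0.894 km × 3314/654 = 4.53 km.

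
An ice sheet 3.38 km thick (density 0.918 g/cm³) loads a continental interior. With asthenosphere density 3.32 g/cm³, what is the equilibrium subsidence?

0.935 km

Balancing pressure at the compensation depth: the ice load ρ_ice t is balanced by mantle displaced below, ρ_m s.
s = t ρ_ice / ρ_m = 3.38 km × 0.918/3.32 = 0.935 km.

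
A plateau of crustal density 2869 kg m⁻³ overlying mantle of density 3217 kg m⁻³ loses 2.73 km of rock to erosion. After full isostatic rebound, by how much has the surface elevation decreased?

Rebound u = e ρ_c/ρ_m = 2.73 km × 2869/3217 = 2.435 km.
Net surface drop = e − u = 2.73 km − 2.435 km = e (ρ_m − ρ_c)/ρ_m = 0.295 km.

0.295 km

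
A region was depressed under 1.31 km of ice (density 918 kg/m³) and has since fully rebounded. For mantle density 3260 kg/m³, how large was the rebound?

0.369 km

Removing the load lets mantle flow back in; uplift u satisfies ρ_ice t = ρ_m u.
u = t ρ_ice/ρ_m = 1.31 km × 918/3260 = 0.369 km.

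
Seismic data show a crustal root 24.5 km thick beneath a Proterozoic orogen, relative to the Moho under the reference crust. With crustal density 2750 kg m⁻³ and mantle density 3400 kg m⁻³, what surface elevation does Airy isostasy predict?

In Airy isostatic equilibrium: ρ_c h = (ρ_m − ρ_c) r.
h = r (ρ_m − ρ_c) / ρ_c = 24.5 km × (3400 − 2750) / 2750 = 5.79 km.

5.79 km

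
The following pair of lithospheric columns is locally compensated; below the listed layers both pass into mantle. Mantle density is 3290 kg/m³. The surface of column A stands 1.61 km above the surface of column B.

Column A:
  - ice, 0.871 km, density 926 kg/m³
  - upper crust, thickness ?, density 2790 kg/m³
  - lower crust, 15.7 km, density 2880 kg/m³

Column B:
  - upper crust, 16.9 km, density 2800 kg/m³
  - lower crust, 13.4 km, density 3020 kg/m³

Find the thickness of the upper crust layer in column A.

17.4 km

Take the compensation level at the base of the deeper column (depth z_c below the surface of column A) and equate Σ ρ_i t_i down to z_c; mantle fills any gap and the z_c terms cancel.
Column A: 0.871×926 + x×2790 + 15.7×2880 + (z_c − 16.571 − x)×3290
Column B: 1.61×0 + 16.9×2800 + 13.4×3020 + (z_c − 1.61 − 30.3)×3290
The z_c×3290 term appears on both sides and cancels. Collect the known terms of each column as K = Σ(ρt)_known − 3290 × (depth of known layers): K_A = 46022.546 − 3290×16.571 = −8496.044; K_B = 87788 − 3290×(1.61 + 30.3) = −17195.9.
Balance: K_A − x×(3290 − 2790) = K_B, so x = (K_A − K_B)/(3290 − 2790) = 8699.86/500 = 17.4 km.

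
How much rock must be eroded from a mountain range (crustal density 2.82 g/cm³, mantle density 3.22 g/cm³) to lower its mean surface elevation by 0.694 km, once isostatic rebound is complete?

Net drop Δ = e − u = e − e ρ_c/ρ_m = e (ρ_m − ρ_c)/ρ_m.
e = Δ ρ_m/(ρ_m − ρ_c) = 0.694 km × 3.22/0.4 = 5.59 km.

5.59 km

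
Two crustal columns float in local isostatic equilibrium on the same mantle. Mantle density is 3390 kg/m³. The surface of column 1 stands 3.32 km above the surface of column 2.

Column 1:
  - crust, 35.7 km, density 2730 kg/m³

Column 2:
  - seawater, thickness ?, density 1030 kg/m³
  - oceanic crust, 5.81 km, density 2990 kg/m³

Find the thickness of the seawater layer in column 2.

4.23 km

Take the compensation level at the base of the deeper column (depth z_c below the surface of column 1) and equate Σ ρ_i t_i down to z_c; mantle fills any gap and the z_c terms cancel.
Column 1: 35.7×2730 + (z_c − 35.7)×3390
Column 2: 3.32×0 + x×1030 + 5.81×2990 + (z_c − 3.32 − 5.81 − x)×3390
The z_c×3390 term appears on both sides and cancels. Collect the known terms of each column as K = Σ(ρt)_known − 3390 × (depth of known layers): K_1 = 97461 − 3390×35.7 = −23562; K_2 = 17371.9 − 3390×(3.32 + 5.81) = −13578.8.
Balance: K_1 = K_2 − x×(3390 − 1030), so x = (K_2 − K_1)/(3390 − 1030) = 9983.2/2360 = 4.23 km.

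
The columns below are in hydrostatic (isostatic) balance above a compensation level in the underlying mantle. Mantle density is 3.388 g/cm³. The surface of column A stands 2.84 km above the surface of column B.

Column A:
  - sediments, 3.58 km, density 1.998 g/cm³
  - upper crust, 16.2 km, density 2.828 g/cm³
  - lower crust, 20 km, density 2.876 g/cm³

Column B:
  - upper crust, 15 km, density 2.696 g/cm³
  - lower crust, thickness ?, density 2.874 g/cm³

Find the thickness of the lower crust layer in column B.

Take the compensation level at the base of the deeper column (depth z_c below the surface of column A) and equate Σ ρ_i t_i down to z_c; mantle fills any gap and the z_c terms cancel.
Column A: 3.58×1.998 + 16.2×2.828 + 20×2.876 + (z_c − 39.78)×3.388
Column B: 2.84×0 + 15×2.696 + x×2.874 + (z_c − 2.84 − 15 − x)×3.388
The z_c×3.388 term appears on both sides and cancels. Collect the known terms of each column as K = Σ(ρt)_known − 3.388 × (depth of known layers): K_A = 110.48644 − 3.388×39.78 = −24.2882; K_B = 40.44 − 3.388×(2.84 + 15) = −20.00192.
Balance: K_A = K_B − x×(3.388 − 2.874), so x = (K_B − K_A)/(3.388 − 2.874) = 4.28628/0.514 = 8.34 km.

8.34 km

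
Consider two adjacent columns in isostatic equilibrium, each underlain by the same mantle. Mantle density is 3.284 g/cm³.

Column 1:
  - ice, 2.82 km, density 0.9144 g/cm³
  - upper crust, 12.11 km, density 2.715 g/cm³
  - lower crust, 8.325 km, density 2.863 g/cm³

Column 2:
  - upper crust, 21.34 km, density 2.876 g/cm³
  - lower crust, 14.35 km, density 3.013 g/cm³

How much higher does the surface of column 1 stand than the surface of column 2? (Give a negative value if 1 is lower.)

1.36 km

For any compensation level in the mantle, the mantle terms cancel and isostasy reduces to e = (Σt_1 − Σt_2) − (Σ(ρt)_1 − Σ(ρt)_2) / ρ_m.
Σt_1 = 23.255 km; Σt_2 = 35.69 km; Σ(ρt)_1 = 59.291733; Σ(ρt)_2 = 104.61039 (in km·g/cm³).
e = (23.255 − 35.69) − (59.291733 − 104.61039) / 3.284 = 1.36 km.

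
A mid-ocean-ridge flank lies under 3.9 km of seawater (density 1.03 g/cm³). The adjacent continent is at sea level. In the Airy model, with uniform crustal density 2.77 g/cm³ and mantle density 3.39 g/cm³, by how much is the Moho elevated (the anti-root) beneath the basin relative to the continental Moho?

Equating mass per unit area of the two columns: replacing crust with seawater at the top is compensated by replacing crust with mantle at the base: d (ρ_c − ρ_w) = a (ρ_m − ρ_c).
a = d (ρ_c − ρ_w)/(ρ_m − ρ_c) = 3.9 km × 1.74/0.62 = 10.9 km.

10.9 km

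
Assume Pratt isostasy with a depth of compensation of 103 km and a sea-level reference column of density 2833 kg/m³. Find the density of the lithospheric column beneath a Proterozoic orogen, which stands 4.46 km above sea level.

2720 kg/m³

Pratt balance: ρ_ref D = ρ (D + h).
ρ = ρ_ref D/(D + h) = 2833 × 103 km/(103 km + 4.46 km) = 2720 kg/m³.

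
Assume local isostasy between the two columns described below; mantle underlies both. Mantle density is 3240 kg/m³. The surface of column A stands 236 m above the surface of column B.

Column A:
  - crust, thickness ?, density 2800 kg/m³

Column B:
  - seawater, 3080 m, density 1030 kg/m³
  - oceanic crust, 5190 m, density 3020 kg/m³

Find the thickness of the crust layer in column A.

Take the compensation level at the base of the deeper column (depth z_c below the surface of column A) and equate Σ ρ_i t_i down to z_c; mantle fills any gap and the z_c terms cancel.
Column A: x×2800 + (z_c − 0 − x)×3240
Column B: 236×0 + 3080×1030 + 5190×3020 + (z_c − 236 − 8270)×3240
The z_c×3240 term appears on both sides and cancels. Collect the known terms of each column as K = Σ(ρt)_known − 3240 × (depth of known layers): K_A = 0 − 3240×0 = 0; K_B = 18846200 − 3240×(236 + 8270) = −8713240.
Balance: K_A − x×(3240 − 2800) = K_B, so x = (K_A − K_B)/(3240 − 2800) = 8713240/440 = 19800 m.

19800 m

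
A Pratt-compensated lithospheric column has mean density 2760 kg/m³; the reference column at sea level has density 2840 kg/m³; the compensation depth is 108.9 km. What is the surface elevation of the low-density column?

3.16 km

ρ_ref D = ρ (D + h) → h = D (ρ_ref − ρ)/ρ.
h = 108.9 km × (2840 − 2760)/2760 = 3.16 km.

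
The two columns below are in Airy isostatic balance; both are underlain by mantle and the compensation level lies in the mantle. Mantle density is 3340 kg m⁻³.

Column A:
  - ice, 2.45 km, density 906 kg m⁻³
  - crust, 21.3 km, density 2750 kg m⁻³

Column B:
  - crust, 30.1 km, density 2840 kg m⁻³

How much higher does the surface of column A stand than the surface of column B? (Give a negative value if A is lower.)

1.04 km

For any compensation level in the mantle, the mantle terms cancel and isostasy reduces to e = (Σt_A − Σt_B) − (Σ(ρt)_A − Σ(ρt)_B) / ρ_m.
Σt_A = 23.75 km; Σt_B = 30.1 km; Σ(ρt)_A = 60794.7; Σ(ρt)_B = 85484 (in km·kg m⁻³).
e = (23.75 − 30.1) − (60794.7 − 85484) / 3340 = 1.04 km.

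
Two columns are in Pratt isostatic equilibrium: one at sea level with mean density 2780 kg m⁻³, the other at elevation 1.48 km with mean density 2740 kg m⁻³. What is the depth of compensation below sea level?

ρ_ref D = ρ (D + h) → D (ρ_ref − ρ) = ρ h.
D = ρ h/(ρ_ref − ρ) = 2740 × 1.48 km/(2780 − 2740) = 101 km.

101 km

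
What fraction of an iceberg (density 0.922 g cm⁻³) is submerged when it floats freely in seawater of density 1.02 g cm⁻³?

90.4%

Submerged fraction = ρ_obj/ρ_fluid = 0.922/1.02 = 90.4%.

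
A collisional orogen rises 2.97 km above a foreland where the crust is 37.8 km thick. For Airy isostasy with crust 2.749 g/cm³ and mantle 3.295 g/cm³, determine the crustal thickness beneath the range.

Root depth r = h ρ_c / (ρ_m − ρ_c) = 2.97 km × 2.749 / 0.546 = 14.95 km.
Total thickness = T + h + r = 37.8 km + 2.97 km + 14.95 km = 55.7 km.

55.7 km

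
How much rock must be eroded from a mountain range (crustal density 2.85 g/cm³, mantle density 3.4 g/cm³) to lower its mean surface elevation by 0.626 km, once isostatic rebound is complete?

3.87 km

Net drop Δ = e − u = e − e ρ_c/ρ_m = e (ρ_m − ρ_c)/ρ_m.
e = Δ ρ_m/(ρ_m − ρ_c) = 0.626 km × 3.4/0.55 = 3.87 km.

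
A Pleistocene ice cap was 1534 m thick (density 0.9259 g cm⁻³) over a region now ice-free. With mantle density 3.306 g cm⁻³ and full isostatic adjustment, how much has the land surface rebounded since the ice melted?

430 m

Removing the load lets mantle flow back in; uplift u satisfies ρ_ice t = ρ_m u.
u = t ρ_ice/ρ_m = 1534 m × 0.9259/3.306 = 430 m.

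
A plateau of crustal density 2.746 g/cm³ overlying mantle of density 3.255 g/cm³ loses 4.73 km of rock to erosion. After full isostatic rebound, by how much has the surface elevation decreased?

0.74 km

Rebound u = e ρ_c/ρ_m = 4.73 km × 2.746/3.255 = 3.99 km.
Net surface drop = e − u = 4.73 km − 3.99 km = e (ρ_m − ρ_c)/ρ_m = 0.74 km.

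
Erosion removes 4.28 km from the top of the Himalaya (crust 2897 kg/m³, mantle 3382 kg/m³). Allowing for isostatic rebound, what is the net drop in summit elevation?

0.614 km

Rebound u = e ρ_c/ρ_m = 4.28 km × 2897/3382 = 3.666 km.
Net surface drop = e − u = 4.28 km − 3.666 km = e (ρ_m − ρ_c)/ρ_m = 0.614 km.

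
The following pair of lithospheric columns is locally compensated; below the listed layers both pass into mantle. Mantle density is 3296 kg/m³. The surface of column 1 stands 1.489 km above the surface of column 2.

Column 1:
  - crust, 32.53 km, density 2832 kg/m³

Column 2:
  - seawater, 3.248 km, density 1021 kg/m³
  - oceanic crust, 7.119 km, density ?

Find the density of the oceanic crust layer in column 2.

Take the compensation level at the base of the deeper column (depth z_c below the surface of column 1) and equate Σ ρ_i t_i down to z_c; mantle fills any gap and the z_c terms cancel.
Column 1: 32.53×2832 + (z_c − 32.53)×3296
Column 2: 1.489×0 + 3.248×1021 + 7.119×ρ + (z_c − 1.489 − 10.367)×3296
The z_c×3296 term appears on both sides and cancels. Collect the known terms of each column as K = Σ(ρt)_known − 3296 × (depth of known layers): K_1 = 92124.96 − 3296×32.53 = −15093.92; K_2 = 3316.208 − 3296×(1.489 + 10.367) = −35761.168.
Balance: K_1 = K_2 + 7.119×ρ, so ρ = (K_1 − K_2)/7.119 = 20667.2/7.119 = 2900 kg/m³.

2900 kg/m³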